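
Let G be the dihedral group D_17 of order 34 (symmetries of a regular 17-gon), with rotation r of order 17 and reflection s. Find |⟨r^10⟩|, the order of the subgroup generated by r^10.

17

Computing powers of r^10: the smallest k with (r^10)^k = e is k = 17.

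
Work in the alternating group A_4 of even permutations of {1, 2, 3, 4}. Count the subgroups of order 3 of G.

|G| = 12 and 3 | 12, so subgroups of order 3 are possible by Lagrange.
The subgroups of order 3 are: {e, (1 2 3), (1 3 2)}; {e, (1 2 4), (1 4 2)}; {e, (1 3 4), (1 4 3)}; {e, (2 3 4), (2 4 3)}.
So G has 4 subgroups of order 3.

4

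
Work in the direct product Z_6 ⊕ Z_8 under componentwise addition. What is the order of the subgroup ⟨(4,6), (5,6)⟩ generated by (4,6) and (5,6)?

|⟨(4,6)⟩| = 12 and |⟨(5,6)⟩| = 12, so |H| is a multiple of lcm(12, 12) = 12 and divides |G| = 48.
Closing under the operation: H = {(0,0), (0,2), (0,4), (0,6), (1,0), (1,2), (1,4), (1,6), (2,0), (2,2), (2,4), (2,6), (3,0), (3,2), (3,4), (3,6), (4,0), (4,2), (4,4), (4,6), (5,0), (5,2), (5,4), (5,6)}, so |H| = 24.

24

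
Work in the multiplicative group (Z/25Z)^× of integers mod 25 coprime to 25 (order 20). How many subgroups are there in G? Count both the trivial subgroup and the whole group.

6

|G| = 20, so by Lagrange every subgroup order divides 20. Divisors: 1, 2, 4, 5, 10, 20.
Subgroups by order — order 1: 1; order 2: 1; order 4: 1; order 5: 1; order 10: 1; order 20: 1.
Total: 1 + 1 + 1 + 1 + 1 + 1 = 6.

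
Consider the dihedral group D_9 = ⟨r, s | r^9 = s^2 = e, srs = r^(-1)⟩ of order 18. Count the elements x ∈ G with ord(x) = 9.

6

The elements of order 9 are: r, r^2, r^4, r^5, r^7, r^8.
That's 6.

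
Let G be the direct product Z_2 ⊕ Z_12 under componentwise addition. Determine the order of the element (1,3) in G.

The order of (1,3) in Z_2 × Z_12 is lcm(ord(1) in Z_2, ord(3) in Z_12).
ord(1) = 2 and ord(3) = 4, so |⟨(1,3)⟩| = lcm(2, 4) = 4.

4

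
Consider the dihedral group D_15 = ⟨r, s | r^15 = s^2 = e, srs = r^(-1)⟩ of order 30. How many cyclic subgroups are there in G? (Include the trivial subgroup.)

19

Each element a generates a cyclic subgroup ⟨a⟩; distinct elements may generate the same one (a cyclic group of order d has φ(d) generators).
Cyclic subgroups by order — order 1: 1; order 2: 15; order 3: 1; order 5: 1; order 15: 1.
Total: 19.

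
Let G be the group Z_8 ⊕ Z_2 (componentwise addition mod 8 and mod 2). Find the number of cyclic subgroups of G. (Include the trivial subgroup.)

Group the elements of G by the cyclic subgroup they generate; each cyclic subgroup of order d accounts for φ(d) elements.
Cyclic subgroups by order — order 1: 1; order 2: 3; order 4: 2; order 8: 2.
Total: 8.

8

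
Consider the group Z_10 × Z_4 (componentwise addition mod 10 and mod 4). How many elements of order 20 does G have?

16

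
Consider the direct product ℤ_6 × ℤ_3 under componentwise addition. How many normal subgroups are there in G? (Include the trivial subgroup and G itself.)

12

G is abelian, so every subgroup is normal.
G has 12 subgroups in total, hence 12 normal subgroups.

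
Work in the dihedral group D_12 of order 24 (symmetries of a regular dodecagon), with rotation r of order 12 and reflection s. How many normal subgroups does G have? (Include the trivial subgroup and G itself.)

G has 34 subgroups. Checking conjugation-invariance by order — order 1: 1/1 normal; order 2: 1/13 normal; order 3: 1/1 normal; order 4: 1/7 normal; order 6: 1/5 normal; order 8: 0/3 normal; order 12: 3/3 normal; order 24: 1/1 normal.
Total normal subgroups: 9.

9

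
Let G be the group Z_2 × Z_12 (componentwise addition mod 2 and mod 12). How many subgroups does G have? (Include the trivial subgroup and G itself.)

16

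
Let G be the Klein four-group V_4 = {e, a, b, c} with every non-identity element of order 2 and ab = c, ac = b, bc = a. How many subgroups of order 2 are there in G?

|G| = 4 and 2 | 4, so subgroups of order 2 are possible by Lagrange.
The subgroups of order 2 are: {e, a}; {e, b}; {e, c}.
So G has 3 subgroups of order 2.

3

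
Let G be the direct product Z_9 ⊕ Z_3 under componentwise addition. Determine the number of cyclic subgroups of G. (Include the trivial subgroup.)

A cyclic subgroup of order d is generated by each of its φ(d) elements of order d, so the cyclic subgroups of order d number (#elements of order d)/φ(d).
Cyclic subgroups by order — order 1: 1; order 3: 4; order 9: 3.
Total: 8.

8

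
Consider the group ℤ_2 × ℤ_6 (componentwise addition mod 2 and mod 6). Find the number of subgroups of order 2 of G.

3

|G| = 12 and 2 | 12, so subgroups of order 2 are possible by Lagrange.
The subgroups of order 2 are: {(0,0), (0,3)}; {(0,0), (1,0)}; {(0,0), (1,3)}.
So G has 3 subgroups of order 2.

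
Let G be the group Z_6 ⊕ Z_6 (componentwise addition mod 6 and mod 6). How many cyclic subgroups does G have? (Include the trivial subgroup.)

A cyclic subgroup of order d is generated by each of its φ(d) elements of order d, so the cyclic subgroups of order d number (#elements of order d)/φ(d).
Cyclic subgroups by order — order 1: 1; order 2: 3; order 3: 4; order 6: 12.
Total: 20.

20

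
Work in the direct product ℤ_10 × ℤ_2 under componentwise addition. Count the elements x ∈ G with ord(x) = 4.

0

An element (a,b) has order lcm(ord(a), ord(b)); count pairs with lcm equal to 4.
Enumerating gives 0 such elements.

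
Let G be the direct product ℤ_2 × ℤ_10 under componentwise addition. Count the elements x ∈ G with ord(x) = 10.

12

An element (a,b) has order lcm(ord(a), ord(b)); count pairs with lcm equal to 10.
Enumerating gives 12 such elements.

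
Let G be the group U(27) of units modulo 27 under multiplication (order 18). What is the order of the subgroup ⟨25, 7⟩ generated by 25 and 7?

9

|⟨25⟩| = 9 and |⟨7⟩| = 9, so |H| is a multiple of lcm(9, 9) = 9 and divides |G| = 18.
Closing under the operation: H = {1, 4, 7, 10, 13, 16, 19, 22, 25}, so |H| = 9.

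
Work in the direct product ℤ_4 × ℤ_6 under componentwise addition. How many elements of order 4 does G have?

4

An element (a,b) has order lcm(ord(a), ord(b)); count pairs with lcm equal to 4.
Enumerating gives 4 such elements.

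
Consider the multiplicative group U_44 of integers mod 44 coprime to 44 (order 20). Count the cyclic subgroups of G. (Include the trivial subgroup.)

Each element a generates a cyclic subgroup ⟨a⟩; distinct elements may generate the same one (a cyclic group of order d has φ(d) generators).
Cyclic subgroups by order — order 1: 1; order 2: 3; order 5: 1; order 10: 3.
Total: 8.

8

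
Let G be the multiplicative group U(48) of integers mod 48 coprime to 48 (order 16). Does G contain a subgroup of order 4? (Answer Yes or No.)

Yes

4 | 16. A subgroup of order 4 is {1, 11, 25, 35}.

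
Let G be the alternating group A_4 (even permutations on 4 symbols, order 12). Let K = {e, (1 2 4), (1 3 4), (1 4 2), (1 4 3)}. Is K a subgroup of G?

|K| = 5 does not divide |G| = 12, so by Lagrange K is not a subgroup.

No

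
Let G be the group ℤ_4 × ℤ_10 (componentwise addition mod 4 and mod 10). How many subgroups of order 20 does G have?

3

|G| = 40 and 20 | 40, so subgroups of order 20 are possible by Lagrange.
The subgroups of order 20 are: {(0,0), (0,1), (0,2), (0,3), (0,4), (0,5), (0,6), (0,7), (0,8), (0,9), (2,0), (2,1), (2,2), (2,3), (2,4), (2,5), (2,6), (2,7), (2,8), (2,9)}; {(0,0), (0,2), (0,4), (0,6), (0,8), (1,0), (1,2), (1,4), (1,6), (1,8), (2,0), (2,2), (2,4), (2,6), (2,8), (3,0), (3,2), (3,4), (3,6), (3,8)}; {(0,0), (0,2), (0,4), (0,6), (0,8), (1,1), (1,3), (1,5), (1,7), (1,9), (2,0), (2,2), (2,4), (2,6), (2,8), (3,1), (3,3), (3,5), (3,7), (3,9)}.
So G has 3 subgroups of order 20.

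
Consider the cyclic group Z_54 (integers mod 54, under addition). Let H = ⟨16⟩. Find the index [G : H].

|⟨16⟩| = 27 and |G| = 54.
By Lagrange, [G : H] = |G|/|H| = 54/27 = 2.

2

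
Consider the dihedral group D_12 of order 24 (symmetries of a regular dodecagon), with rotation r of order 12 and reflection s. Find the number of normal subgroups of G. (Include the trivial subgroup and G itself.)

9

G has 34 subgroups. Checking conjugation-invariance by order — order 1: 1/1 normal; order 2: 1/13 normal; order 3: 1/1 normal; order 4: 1/7 normal; order 6: 1/5 normal; order 8: 0/3 normal; order 12: 3/3 normal; order 24: 1/1 normal.
Total normal subgroups: 9.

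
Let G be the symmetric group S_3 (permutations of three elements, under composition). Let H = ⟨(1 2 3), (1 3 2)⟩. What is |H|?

|⟨(1 2 3)⟩| = 3 and |⟨(1 3 2)⟩| = 3, so |H| is a multiple of lcm(3, 3) = 3 and divides |G| = 6.
Closing under the operation: H = {e, (1 2 3), (1 3 2)}, so |H| = 3.

3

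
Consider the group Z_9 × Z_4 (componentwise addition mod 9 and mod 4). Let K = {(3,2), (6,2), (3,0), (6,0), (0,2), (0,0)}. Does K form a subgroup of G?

|K| = 6 divides |G| = 36, consistent with Lagrange.
K contains the identity, every element's inverse is in K, and K is closed under +: it is a subgroup.
In fact K = ⟨(6,2)⟩.

Yes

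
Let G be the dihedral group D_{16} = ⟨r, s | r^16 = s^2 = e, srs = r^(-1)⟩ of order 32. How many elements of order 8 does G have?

4

The elements of order 8 are: r^2, r^6, r^10, r^14.
That's 4.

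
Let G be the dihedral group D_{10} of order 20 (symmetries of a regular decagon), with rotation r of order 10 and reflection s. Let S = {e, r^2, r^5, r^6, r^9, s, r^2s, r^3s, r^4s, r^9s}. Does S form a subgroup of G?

No

r^9 ∈ S but its inverse r ∉ S, so S is not a subgroup.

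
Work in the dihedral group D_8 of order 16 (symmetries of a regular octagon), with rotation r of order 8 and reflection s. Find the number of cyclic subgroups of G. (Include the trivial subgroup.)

A cyclic subgroup of order d is generated by each of its φ(d) elements of order d, so the cyclic subgroups of order d number (#elements of order d)/φ(d).
Cyclic subgroups by order — order 1: 1; order 2: 9; order 4: 1; order 8: 1.
Total: 12.

12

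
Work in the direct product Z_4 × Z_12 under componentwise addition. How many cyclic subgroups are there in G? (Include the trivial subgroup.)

20

Group the elements of G by the cyclic subgroup they generate; each cyclic subgroup of order d accounts for φ(d) elements.
Cyclic subgroups by order — order 1: 1; order 2: 3; order 3: 1; order 4: 6; order 6: 3; order 12: 6.
Total: 20.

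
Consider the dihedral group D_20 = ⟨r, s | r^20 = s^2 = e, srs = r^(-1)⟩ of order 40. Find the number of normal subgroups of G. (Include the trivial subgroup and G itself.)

G has 48 subgroups. Checking conjugation-invariance by order — order 1: 1/1 normal; order 2: 1/21 normal; order 4: 1/11 normal; order 5: 1/1 normal; order 8: 0/5 normal; order 10: 1/5 normal; order 20: 3/3 normal; order 40: 1/1 normal.
Total normal subgroups: 9.

9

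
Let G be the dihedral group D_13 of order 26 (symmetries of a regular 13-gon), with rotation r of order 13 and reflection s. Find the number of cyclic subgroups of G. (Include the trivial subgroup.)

15

A cyclic subgroup of order d is generated by each of its φ(d) elements of order d, so the cyclic subgroups of order d number (#elements of order d)/φ(d).
Cyclic subgroups by order — order 1: 1; order 2: 13; order 13: 1.
Total: 15.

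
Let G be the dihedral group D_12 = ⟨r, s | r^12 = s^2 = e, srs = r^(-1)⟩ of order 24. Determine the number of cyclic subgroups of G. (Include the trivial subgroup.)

Group the elements of G by the cyclic subgroup they generate; each cyclic subgroup of order d accounts for φ(d) elements.
Cyclic subgroups by order — order 1: 1; order 2: 13; order 3: 1; order 4: 1; order 6: 1; order 12: 1.
Total: 18.

18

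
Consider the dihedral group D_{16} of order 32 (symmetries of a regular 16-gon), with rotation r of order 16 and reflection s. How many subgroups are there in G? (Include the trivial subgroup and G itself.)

36

|G| = 32, so by Lagrange every subgroup order divides 32. Divisors: 1, 2, 4, 8, 16, 32.
Subgroups by order — order 1: 1; order 2: 17; order 4: 9; order 8: 5; order 16: 3; order 32: 1.
Total: 1 + 17 + 9 + 5 + 3 + 1 = 36.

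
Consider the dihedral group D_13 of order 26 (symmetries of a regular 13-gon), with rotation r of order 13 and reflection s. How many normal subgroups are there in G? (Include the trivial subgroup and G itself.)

3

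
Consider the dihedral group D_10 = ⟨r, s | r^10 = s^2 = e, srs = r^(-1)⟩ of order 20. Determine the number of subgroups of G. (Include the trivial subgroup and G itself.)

22

|G| = 20, so by Lagrange every subgroup order divides 20. Divisors: 1, 2, 4, 5, 10, 20.
Subgroups by order — order 1: 1; order 2: 11; order 4: 5; order 5: 1; order 10: 3; order 20: 1.
Total: 1 + 11 + 5 + 1 + 3 + 1 = 22.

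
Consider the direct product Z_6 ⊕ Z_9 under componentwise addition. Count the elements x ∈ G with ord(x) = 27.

0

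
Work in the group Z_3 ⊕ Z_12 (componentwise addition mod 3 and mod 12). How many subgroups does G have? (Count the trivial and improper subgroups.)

|G| = 36, so by Lagrange every subgroup order divides 36. Divisors: 1, 2, 3, 4, 6, 9, 12, 18, 36.
Subgroups by order — order 1: 1; order 2: 1; order 3: 4; order 4: 1; order 6: 4; order 9: 1; order 12: 4; order 18: 1; order 36: 1.
Total: 1 + 1 + 4 + 1 + 4 + 1 + 4 + 1 + 1 = 18.

18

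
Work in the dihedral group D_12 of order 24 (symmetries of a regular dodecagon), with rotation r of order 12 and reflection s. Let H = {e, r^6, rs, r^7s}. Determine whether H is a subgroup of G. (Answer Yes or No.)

|H| = 4 divides |G| = 24, consistent with Lagrange.
H contains the identity, every element's inverse is in H, and H is closed under ·: it is a subgroup.

Yes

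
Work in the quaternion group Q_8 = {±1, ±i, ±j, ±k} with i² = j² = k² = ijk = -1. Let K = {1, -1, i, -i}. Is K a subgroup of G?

|K| = 4 divides |G| = 8, consistent with Lagrange.
K contains the identity, every element's inverse is in K, and K is closed under ·: it is a subgroup.
In fact K = ⟨-i⟩.

Yes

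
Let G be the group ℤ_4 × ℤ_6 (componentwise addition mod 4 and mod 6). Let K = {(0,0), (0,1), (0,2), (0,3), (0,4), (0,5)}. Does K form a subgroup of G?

|K| = 6 divides |G| = 24, consistent with Lagrange.
K contains the identity, every element's inverse is in K, and K is closed under +: it is a subgroup.
In fact K = ⟨(0,1)⟩.

Yes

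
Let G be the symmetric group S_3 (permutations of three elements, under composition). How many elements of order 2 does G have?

The elements of order 2 are: (2 3), (1 2), (1 3).
That's 3.

3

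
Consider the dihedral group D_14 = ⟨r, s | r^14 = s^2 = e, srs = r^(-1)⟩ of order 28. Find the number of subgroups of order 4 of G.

|G| = 28 and 4 | 28, so subgroups of order 4 are possible by Lagrange.
The subgroups of order 4 are: {e, r^7, r^3s, r^10s}; {e, r^7, r^4s, r^11s}; {e, r^7, r^5s, r^12s}; {e, r^7, r^6s, r^13s}; … (7 in all).
So G has 7 subgroups of order 4.

7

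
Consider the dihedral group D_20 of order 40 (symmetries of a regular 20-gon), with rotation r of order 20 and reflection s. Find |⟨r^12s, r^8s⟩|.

|⟨r^12s⟩| = 2 and |⟨r^8s⟩| = 2, so |H| is a multiple of lcm(2, 2) = 2 and divides |G| = 40.
Closing under the operation: H = {e, r^4, r^8, r^12, r^16, s, r^4s, r^8s, r^12s, r^16s}, so |H| = 10.

10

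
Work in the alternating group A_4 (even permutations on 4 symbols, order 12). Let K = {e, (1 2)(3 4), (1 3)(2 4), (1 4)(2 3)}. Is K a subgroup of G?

Yes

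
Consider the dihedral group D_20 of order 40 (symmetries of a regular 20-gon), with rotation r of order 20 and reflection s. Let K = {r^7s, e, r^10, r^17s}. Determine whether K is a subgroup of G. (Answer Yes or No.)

|K| = 4 divides |G| = 40, consistent with Lagrange.
K contains the identity, every element's inverse is in K, and K is closed under ·: it is a subgroup.

Yes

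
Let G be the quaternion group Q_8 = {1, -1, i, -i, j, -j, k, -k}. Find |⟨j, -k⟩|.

|⟨j⟩| = 4 and |⟨-k⟩| = 4, so |H| is a multiple of lcm(4, 4) = 4 and divides |G| = 8.
Closing {j, -k} under the group operation gives all of G, so |H| = 8.

8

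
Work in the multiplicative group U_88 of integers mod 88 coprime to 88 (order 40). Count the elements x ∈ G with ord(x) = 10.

28

Enumerating element orders in G gives 28 elements of order 10.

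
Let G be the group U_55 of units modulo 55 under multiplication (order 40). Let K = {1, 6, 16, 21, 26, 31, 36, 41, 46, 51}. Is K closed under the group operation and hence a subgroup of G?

Yes

|K| = 10 divides |G| = 40, consistent with Lagrange.
K contains the identity, every element's inverse is in K, and K is closed under ·: it is a subgroup.
In fact K = ⟨6⟩.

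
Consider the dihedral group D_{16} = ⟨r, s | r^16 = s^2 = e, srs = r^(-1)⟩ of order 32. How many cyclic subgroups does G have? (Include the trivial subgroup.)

Group the elements of G by the cyclic subgroup they generate; each cyclic subgroup of order d accounts for φ(d) elements.
Cyclic subgroups by order — order 1: 1; order 2: 17; order 4: 1; order 8: 1; order 16: 1.
Total: 21.

21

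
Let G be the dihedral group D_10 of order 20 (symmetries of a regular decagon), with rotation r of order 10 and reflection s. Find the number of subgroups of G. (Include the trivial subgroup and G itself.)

|G| = 20, so by Lagrange every subgroup order divides 20. Divisors: 1, 2, 4, 5, 10, 20.
Subgroups by order — order 1: 1; order 2: 11; order 4: 5; order 5: 1; order 10: 3; order 20: 1.
Total: 1 + 11 + 5 + 1 + 3 + 1 = 22.

22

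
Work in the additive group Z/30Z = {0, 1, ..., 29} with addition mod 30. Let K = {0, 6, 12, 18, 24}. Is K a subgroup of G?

|K| = 5 divides |G| = 30, consistent with Lagrange.
K contains the identity, every element's inverse is in K, and K is closed under +: it is a subgroup.
In fact K = ⟨18⟩.

Yes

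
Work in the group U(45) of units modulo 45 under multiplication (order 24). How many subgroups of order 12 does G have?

3

|G| = 24 and 12 | 24, so subgroups of order 12 are possible by Lagrange.
The subgroups of order 12 are: {1, 4, 11, 14, 16, 19, 26, 29, 31, 34, 41, 44}; {1, 4, 7, 13, 16, 19, 22, 28, 31, 34, 37, 43}; {1, 2, 4, 8, 16, 17, 19, 23, 31, 32, 34, 38}.
So G has 3 subgroups of order 12.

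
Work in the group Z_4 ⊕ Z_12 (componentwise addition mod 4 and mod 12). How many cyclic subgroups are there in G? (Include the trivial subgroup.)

20

A cyclic subgroup of order d is generated by each of its φ(d) elements of order d, so the cyclic subgroups of order d number (#elements of order d)/φ(d).
Cyclic subgroups by order — order 1: 1; order 2: 3; order 3: 1; order 4: 6; order 6: 3; order 12: 6.
Total: 20.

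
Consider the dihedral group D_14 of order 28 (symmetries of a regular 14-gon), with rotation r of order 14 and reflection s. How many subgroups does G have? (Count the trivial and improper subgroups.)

|G| = 28, so by Lagrange every subgroup order divides 28. Divisors: 1, 2, 4, 7, 14, 28.
Subgroups by order — order 1: 1; order 2: 15; order 4: 7; order 7: 1; order 14: 3; order 28: 1.
Total: 1 + 15 + 7 + 1 + 3 + 1 = 28.

28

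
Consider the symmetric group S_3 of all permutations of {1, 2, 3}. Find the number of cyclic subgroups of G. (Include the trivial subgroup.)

Group the elements of G by the cyclic subgroup they generate; each cyclic subgroup of order d accounts for φ(d) elements.
Cyclic subgroups by order — order 1: 1; order 2: 3; order 3: 1.
Total: 5.

5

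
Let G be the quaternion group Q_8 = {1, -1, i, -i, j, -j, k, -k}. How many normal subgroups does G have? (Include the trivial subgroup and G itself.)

6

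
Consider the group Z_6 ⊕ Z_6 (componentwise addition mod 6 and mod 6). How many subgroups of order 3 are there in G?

4

|G| = 36 and 3 | 36, so subgroups of order 3 are possible by Lagrange.
The subgroups of order 3 are: {(0,0), (0,2), (0,4)}; {(0,0), (2,0), (4,0)}; {(0,0), (2,2), (4,4)}; {(0,0), (2,4), (4,2)}.
So G has 4 subgroups of order 3.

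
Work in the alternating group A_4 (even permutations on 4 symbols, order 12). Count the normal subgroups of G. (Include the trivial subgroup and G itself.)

G has 10 subgroups. Checking conjugation-invariance by order — order 1: 1/1 normal; order 2: 0/3 normal; order 3: 0/4 normal; order 4: 1/1 normal; order 12: 1/1 normal.
Total normal subgroups: 3.

3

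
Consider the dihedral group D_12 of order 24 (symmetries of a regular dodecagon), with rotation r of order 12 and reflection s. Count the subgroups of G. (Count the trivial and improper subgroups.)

|G| = 24, so by Lagrange every subgroup order divides 24. Divisors: 1, 2, 3, 4, 6, 8, 12, 24.
Subgroups by order — order 1: 1; order 2: 13; order 3: 1; order 4: 7; order 6: 5; order 8: 3; order 12: 3; order 24: 1.
Total: 1 + 13 + 1 + 7 + 5 + 3 + 3 + 1 = 34.

34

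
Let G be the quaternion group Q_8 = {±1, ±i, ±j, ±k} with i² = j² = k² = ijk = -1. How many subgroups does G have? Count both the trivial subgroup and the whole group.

6

|G| = 8, so by Lagrange every subgroup order divides 8. Divisors: 1, 2, 4, 8.
Subgroups by order — order 1: 1; order 2: 1; order 4: 3; order 8: 1.
Total: 1 + 1 + 3 + 1 = 6.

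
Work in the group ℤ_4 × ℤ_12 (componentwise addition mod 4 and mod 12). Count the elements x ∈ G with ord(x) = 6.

6

An element (a,b) has order lcm(ord(a), ord(b)); count pairs with lcm equal to 6.
Enumerating gives 6 such elements.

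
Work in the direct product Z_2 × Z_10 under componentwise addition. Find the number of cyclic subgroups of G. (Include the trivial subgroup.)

A cyclic subgroup of order d is generated by each of its φ(d) elements of order d, so the cyclic subgroups of order d number (#elements of order d)/φ(d).
Cyclic subgroups by order — order 1: 1; order 2: 3; order 5: 1; order 10: 3.
Total: 8.

8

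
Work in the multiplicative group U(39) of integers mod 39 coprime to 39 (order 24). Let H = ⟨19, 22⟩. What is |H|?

12

|⟨19⟩| = 12 and |⟨22⟩| = 3, so |H| is a multiple of lcm(12, 3) = 12 and divides |G| = 24.
Closing under the operation: H = {1, 4, 7, 10, 16, 19, 22, 25, 28, 31, 34, 37}, so |H| = 12.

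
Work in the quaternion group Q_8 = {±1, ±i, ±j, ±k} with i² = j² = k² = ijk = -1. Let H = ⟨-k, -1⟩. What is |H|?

4

|⟨-k⟩| = 4 and |⟨-1⟩| = 2, so |H| is a multiple of lcm(4, 2) = 4 and divides |G| = 8.
Closing under the operation: H = {1, -1, k, -k}, so |H| = 4.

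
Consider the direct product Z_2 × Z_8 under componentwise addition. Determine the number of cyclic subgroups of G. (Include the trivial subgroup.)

Each element a generates a cyclic subgroup ⟨a⟩; distinct elements may generate the same one (a cyclic group of order d has φ(d) generators).
Cyclic subgroups by order — order 1: 1; order 2: 3; order 4: 2; order 8: 2.
Total: 8.

8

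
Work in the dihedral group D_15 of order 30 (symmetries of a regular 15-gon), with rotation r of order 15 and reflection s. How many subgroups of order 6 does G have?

5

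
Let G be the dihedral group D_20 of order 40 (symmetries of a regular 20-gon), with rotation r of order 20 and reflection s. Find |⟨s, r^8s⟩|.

10

|⟨s⟩| = 2 and |⟨r^8s⟩| = 2, so |H| is a multiple of lcm(2, 2) = 2 and divides |G| = 40.
Closing under the operation: H = {e, r^4, r^8, r^12, r^16, s, r^4s, r^8s, r^12s, r^16s}, so |H| = 10.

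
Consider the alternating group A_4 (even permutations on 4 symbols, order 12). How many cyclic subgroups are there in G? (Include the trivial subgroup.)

Each element a generates a cyclic subgroup ⟨a⟩; distinct elements may generate the same one (a cyclic group of order d has φ(d) generators).
Cyclic subgroups by order — order 1: 1; order 2: 3; order 3: 4.
Total: 8.

8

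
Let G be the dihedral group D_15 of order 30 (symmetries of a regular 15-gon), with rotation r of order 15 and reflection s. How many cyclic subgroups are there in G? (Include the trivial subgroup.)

19

Each element a generates a cyclic subgroup ⟨a⟩; distinct elements may generate the same one (a cyclic group of order d has φ(d) generators).
Cyclic subgroups by order — order 1: 1; order 2: 15; order 3: 1; order 5: 1; order 15: 1.
Total: 19.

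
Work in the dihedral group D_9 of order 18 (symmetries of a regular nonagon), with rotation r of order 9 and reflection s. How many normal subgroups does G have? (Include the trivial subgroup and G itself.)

G has 16 subgroups. Checking conjugation-invariance by order — order 1: 1/1 normal; order 2: 0/9 normal; order 3: 1/1 normal; order 6: 0/3 normal; order 9: 1/1 normal; order 18: 1/1 normal.
Total normal subgroups: 4.

4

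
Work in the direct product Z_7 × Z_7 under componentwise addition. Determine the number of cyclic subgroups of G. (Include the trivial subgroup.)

9

A cyclic subgroup of order d is generated by each of its φ(d) elements of order d, so the cyclic subgroups of order d number (#elements of order d)/φ(d).
Cyclic subgroups by order — order 1: 1; order 7: 8.
Total: 9.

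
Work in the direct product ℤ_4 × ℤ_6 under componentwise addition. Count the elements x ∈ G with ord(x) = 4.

An element (a,b) has order lcm(ord(a), ord(b)); count pairs with lcm equal to 4.
Enumerating gives 4 such elements.

4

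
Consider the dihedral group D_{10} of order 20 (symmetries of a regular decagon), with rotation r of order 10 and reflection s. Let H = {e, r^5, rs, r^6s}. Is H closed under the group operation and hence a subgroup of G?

Yes

|H| = 4 divides |G| = 20, consistent with Lagrange.
H contains the identity, every element's inverse is in H, and H is closed under ·: it is a subgroup.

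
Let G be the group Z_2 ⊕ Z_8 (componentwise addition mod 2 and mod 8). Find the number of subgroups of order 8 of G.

3

|G| = 16 and 8 | 16, so subgroups of order 8 are possible by Lagrange.
The subgroups of order 8 are: {(0,0), (0,1), (0,2), (0,3), (0,4), (0,5), (0,6), (0,7)}; {(0,0), (0,2), (0,4), (0,6), (1,0), (1,2), (1,4), (1,6)}; {(0,0), (0,2), (0,4), (0,6), (1,1), (1,3), (1,5), (1,7)}.
So G has 3 subgroups of order 8.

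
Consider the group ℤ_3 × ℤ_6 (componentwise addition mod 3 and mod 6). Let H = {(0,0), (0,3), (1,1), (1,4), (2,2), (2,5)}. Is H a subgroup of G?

Yes

|H| = 6 divides |G| = 18, consistent with Lagrange.
H contains the identity, every element's inverse is in H, and H is closed under +: it is a subgroup.
In fact H = ⟨(2,5)⟩.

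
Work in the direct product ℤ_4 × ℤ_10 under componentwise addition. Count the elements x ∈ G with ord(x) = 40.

0

An element (a,b) has order lcm(ord(a), ord(b)); count pairs with lcm equal to 40.
Enumerating gives 0 such elements.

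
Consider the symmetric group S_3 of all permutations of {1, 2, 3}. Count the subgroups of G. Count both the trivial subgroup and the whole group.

|G| = 6, so by Lagrange every subgroup order divides 6. Divisors: 1, 2, 3, 6.
Subgroups by order — order 1: 1; order 2: 3; order 3: 1; order 6: 1.
Total: 1 + 3 + 1 + 1 = 6.

6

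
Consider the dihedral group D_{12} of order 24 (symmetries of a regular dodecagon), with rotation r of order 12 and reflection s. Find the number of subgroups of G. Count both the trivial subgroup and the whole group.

|G| = 24, so by Lagrange every subgroup order divides 24. Divisors: 1, 2, 3, 4, 6, 8, 12, 24.
Subgroups by order — order 1: 1; order 2: 13; order 3: 1; order 4: 7; order 6: 5; order 8: 3; order 12: 3; order 24: 1.
Total: 1 + 13 + 1 + 7 + 5 + 3 + 3 + 1 = 34.

34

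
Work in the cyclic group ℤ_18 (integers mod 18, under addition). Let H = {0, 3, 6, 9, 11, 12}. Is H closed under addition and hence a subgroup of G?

3 ∈ H but its inverse 15 ∉ H, so H is not a subgroup.

No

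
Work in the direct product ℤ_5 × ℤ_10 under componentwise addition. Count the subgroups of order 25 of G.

1

|G| = 50 and 25 | 50, so subgroups of order 25 are possible by Lagrange.
The subgroups of order 25 are: {(0,0), (0,2), (0,4), (0,6), (0,8), (1,0), (1,2), (1,4), (1,6), (1,8), (2,0), (2,2), (2,4), (2,6), (2,8), (3,0), (3,2), (3,4), (3,6), (3,8), (4,0), (4,2), (4,4), (4,6), (4,8)}.
So G has 1 subgroup of order 25.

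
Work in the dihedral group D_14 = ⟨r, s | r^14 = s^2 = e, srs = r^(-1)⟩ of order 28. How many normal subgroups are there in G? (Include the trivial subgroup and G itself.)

7

G has 28 subgroups. Checking conjugation-invariance by order — order 1: 1/1 normal; order 2: 1/15 normal; order 4: 0/7 normal; order 7: 1/1 normal; order 14: 3/3 normal; order 28: 1/1 normal.
Total normal subgroups: 7.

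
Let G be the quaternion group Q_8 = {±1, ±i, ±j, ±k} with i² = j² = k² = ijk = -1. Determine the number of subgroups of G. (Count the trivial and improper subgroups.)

|G| = 8, so by Lagrange every subgroup order divides 8. Divisors: 1, 2, 4, 8.
Subgroups by order — order 1: 1; order 2: 1; order 4: 3; order 8: 1.
Total: 1 + 1 + 3 + 1 = 6.

6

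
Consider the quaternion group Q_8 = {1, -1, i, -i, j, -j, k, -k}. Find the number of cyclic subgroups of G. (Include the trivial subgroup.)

5

Each element a generates a cyclic subgroup ⟨a⟩; distinct elements may generate the same one (a cyclic group of order d has φ(d) generators).
Cyclic subgroups by order — order 1: 1; order 2: 1; order 4: 3.
Total: 5.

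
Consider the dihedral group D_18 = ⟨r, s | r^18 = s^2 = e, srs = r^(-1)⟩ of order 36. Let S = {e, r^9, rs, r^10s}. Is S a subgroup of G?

|S| = 4 divides |G| = 36, consistent with Lagrange.
S contains the identity, every element's inverse is in S, and S is closed under ·: it is a subgroup.

Yes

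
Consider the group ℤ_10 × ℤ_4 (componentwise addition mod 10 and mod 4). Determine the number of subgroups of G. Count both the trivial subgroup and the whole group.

16

|G| = 40, so by Lagrange every subgroup order divides 40. Divisors: 1, 2, 4, 5, 8, 10, 20, 40.
Subgroups by order — order 1: 1; order 2: 3; order 4: 3; order 5: 1; order 8: 1; order 10: 3; order 20: 3; order 40: 1.
Total: 1 + 3 + 3 + 1 + 1 + 3 + 3 + 1 = 16.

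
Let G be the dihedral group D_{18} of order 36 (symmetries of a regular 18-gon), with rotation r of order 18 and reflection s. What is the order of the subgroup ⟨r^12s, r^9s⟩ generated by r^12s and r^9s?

|⟨r^12s⟩| = 2 and |⟨r^9s⟩| = 2, so |H| is a multiple of lcm(2, 2) = 2 and divides |G| = 36.
Closing under the operation: H = {e, r^3, r^6, r^9, r^12, r^15, s, r^3s, r^6s, r^9s, r^12s, r^15s}, so |H| = 12.

12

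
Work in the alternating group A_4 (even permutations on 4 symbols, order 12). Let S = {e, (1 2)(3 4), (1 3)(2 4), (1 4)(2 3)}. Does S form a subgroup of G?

|S| = 4 divides |G| = 12, consistent with Lagrange.
S contains the identity, every element's inverse is in S, and S is closed under ∘: it is a subgroup.

Yes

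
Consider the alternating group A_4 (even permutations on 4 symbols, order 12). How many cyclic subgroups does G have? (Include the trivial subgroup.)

8

A cyclic subgroup of order d is generated by each of its φ(d) elements of order d, so the cyclic subgroups of order d number (#elements of order d)/φ(d).
Cyclic subgroups by order — order 1: 1; order 2: 3; order 3: 4.
Total: 8.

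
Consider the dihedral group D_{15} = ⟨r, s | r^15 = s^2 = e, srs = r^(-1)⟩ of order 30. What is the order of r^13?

Computing powers of r^13: the smallest k with (r^13)^k = e is k = 15.

15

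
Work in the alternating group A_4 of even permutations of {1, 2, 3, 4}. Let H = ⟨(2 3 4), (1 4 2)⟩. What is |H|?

12

|⟨(2 3 4)⟩| = 3 and |⟨(1 4 2)⟩| = 3, so |H| is a multiple of lcm(3, 3) = 3 and divides |G| = 12.
Closing {(2 3 4), (1 4 2)} under the group operation gives all of G, so |H| = 12.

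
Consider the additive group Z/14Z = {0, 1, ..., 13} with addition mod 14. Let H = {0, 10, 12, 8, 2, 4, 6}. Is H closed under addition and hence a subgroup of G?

Yes

|H| = 7 divides |G| = 14, consistent with Lagrange.
H contains the identity, every element's inverse is in H, and H is closed under +: it is a subgroup.
In fact H = ⟨2⟩.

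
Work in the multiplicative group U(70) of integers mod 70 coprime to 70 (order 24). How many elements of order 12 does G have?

8

The elements of order 12 are: 3, 17, 23, 33, 37, 47, 53, 67.
That's 8.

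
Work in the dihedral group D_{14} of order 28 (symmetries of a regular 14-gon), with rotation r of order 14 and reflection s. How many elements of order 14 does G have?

6

The elements of order 14 are: r, r^3, r^5, r^9, r^11, r^13.
That's 6.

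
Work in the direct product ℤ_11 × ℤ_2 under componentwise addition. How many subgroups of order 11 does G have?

1

|G| = 22 and 11 | 22, so subgroups of order 11 are possible by Lagrange.
The subgroups of order 11 are: {(0,0), (1,0), (2,0), (3,0), (4,0), (5,0), (6,0), (7,0), (8,0), (9,0), (10,0)}.
So G has 1 subgroup of order 11.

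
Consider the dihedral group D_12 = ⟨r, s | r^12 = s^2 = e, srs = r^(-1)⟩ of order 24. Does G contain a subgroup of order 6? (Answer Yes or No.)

6 | 24. A subgroup of order 6 is {e, r^2, r^4, r^6, r^8, r^10}.

Yes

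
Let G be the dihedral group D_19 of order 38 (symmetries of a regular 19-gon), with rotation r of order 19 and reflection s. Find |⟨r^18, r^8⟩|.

19

|⟨r^18⟩| = 19 and |⟨r^8⟩| = 19, so |H| is a multiple of lcm(19, 19) = 19 and divides |G| = 38.
Closing under the operation: H = {e, r, r^2, r^3, r^4, r^5, r^6, r^7, r^8, r^9, r^10, r^11, r^12, r^13, r^14, r^15, r^16, r^17, r^18}, so |H| = 19.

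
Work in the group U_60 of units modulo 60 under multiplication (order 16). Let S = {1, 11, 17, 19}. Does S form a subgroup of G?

No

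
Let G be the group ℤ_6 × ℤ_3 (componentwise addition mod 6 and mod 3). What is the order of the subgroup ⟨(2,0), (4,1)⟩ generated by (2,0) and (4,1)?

|⟨(2,0)⟩| = 3 and |⟨(4,1)⟩| = 3, so |H| is a multiple of lcm(3, 3) = 3 and divides |G| = 18.
Closing under the operation: H = {(0,0), (0,1), (0,2), (2,0), (2,1), (2,2), (4,0), (4,1), (4,2)}, so |H| = 9.

9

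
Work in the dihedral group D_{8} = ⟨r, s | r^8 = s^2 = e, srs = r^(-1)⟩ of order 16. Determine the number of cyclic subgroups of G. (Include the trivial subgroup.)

12

Each element a generates a cyclic subgroup ⟨a⟩; distinct elements may generate the same one (a cyclic group of order d has φ(d) generators).
Cyclic subgroups by order — order 1: 1; order 2: 9; order 4: 1; order 8: 1.
Total: 12.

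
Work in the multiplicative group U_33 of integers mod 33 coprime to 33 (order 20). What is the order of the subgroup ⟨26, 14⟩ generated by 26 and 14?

10

|⟨26⟩| = 10 and |⟨14⟩| = 10, so |H| is a multiple of lcm(10, 10) = 10 and divides |G| = 20.
Closing under the operation: H = {1, 4, 5, 14, 16, 20, 23, 25, 26, 31}, so |H| = 10.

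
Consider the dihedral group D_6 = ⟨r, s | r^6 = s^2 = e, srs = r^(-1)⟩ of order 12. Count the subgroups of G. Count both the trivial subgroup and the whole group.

|G| = 12, so by Lagrange every subgroup order divides 12. Divisors: 1, 2, 3, 4, 6, 12.
Subgroups by order — order 1: 1; order 2: 7; order 3: 1; order 4: 3; order 6: 3; order 12: 1.
Total: 1 + 7 + 1 + 3 + 3 + 1 = 16.

16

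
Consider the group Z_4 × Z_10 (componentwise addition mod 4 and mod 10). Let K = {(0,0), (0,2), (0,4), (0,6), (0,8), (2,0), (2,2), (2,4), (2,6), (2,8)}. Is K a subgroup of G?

Yes

|K| = 10 divides |G| = 40, consistent with Lagrange.
K contains the identity, every element's inverse is in K, and K is closed under +: it is a subgroup.
In fact K = ⟨(2,4)⟩.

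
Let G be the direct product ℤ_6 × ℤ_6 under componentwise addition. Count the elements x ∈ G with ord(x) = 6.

24

An element (a,b) has order lcm(ord(a), ord(b)); count pairs with lcm equal to 6.
Enumerating gives 24 such elements.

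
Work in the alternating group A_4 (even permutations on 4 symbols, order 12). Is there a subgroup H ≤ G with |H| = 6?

No

6 | 12, so Lagrange does not rule it out; but checking all subgroups of G, none has order 6.
(A_4 is the standard example that the converse of Lagrange fails.)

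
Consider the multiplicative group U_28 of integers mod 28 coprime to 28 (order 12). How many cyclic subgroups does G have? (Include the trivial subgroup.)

8

Each element a generates a cyclic subgroup ⟨a⟩; distinct elements may generate the same one (a cyclic group of order d has φ(d) generators).
Cyclic subgroups by order — order 1: 1; order 2: 3; order 3: 1; order 6: 3.
Total: 8.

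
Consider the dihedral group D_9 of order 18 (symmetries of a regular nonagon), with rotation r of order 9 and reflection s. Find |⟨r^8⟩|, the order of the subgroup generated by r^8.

9

Computing powers of r^8: the smallest k with (r^8)^k = e is k = 9.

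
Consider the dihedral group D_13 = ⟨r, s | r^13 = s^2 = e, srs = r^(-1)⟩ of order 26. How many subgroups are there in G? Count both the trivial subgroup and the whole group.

16

|G| = 26, so by Lagrange every subgroup order divides 26. Divisors: 1, 2, 13, 26.
Subgroups by order — order 1: 1; order 2: 13; order 13: 1; order 26: 1.
Total: 1 + 13 + 1 + 1 = 16.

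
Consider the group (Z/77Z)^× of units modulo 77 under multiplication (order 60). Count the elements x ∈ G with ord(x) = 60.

0

No element of G has order 60 (even though 60 | 60).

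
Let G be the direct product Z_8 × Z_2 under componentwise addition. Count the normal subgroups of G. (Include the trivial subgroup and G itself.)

11

G is abelian, so every subgroup is normal.
G has 11 subgroups in total, hence 11 normal subgroups.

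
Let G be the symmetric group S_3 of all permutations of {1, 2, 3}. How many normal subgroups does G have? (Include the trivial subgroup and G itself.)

G has 6 subgroups. Checking conjugation-invariance by order — order 1: 1/1 normal; order 2: 0/3 normal; order 3: 1/1 normal; order 6: 1/1 normal.
Total normal subgroups: 3.

3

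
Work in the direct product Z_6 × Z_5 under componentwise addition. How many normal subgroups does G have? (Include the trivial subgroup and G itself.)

G is abelian, so every subgroup is normal.
G has 8 subgroups in total, hence 8 normal subgroups.

8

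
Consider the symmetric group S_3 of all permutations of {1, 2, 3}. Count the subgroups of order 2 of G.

|G| = 6 and 2 | 6, so subgroups of order 2 are possible by Lagrange.
The subgroups of order 2 are: {e, (1 2)}; {e, (1 3)}; {e, (2 3)}.
So G has 3 subgroups of order 2.

3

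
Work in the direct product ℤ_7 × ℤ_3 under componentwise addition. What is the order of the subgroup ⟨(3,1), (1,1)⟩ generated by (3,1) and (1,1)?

21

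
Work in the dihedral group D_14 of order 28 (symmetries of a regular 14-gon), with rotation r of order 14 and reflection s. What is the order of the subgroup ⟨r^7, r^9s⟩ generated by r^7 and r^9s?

4

|⟨r^7⟩| = 2 and |⟨r^9s⟩| = 2, so |H| is a multiple of lcm(2, 2) = 2 and divides |G| = 28.
Closing under the operation: H = {e, r^7, r^2s, r^9s}, so |H| = 4.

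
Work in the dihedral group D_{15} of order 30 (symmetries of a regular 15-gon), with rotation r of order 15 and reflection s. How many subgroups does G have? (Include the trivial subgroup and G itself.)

|G| = 30, so by Lagrange every subgroup order divides 30. Divisors: 1, 2, 3, 5, 6, 10, 15, 30.
Subgroups by order — order 1: 1; order 2: 15; order 3: 1; order 5: 1; order 6: 5; order 10: 3; order 15: 1; order 30: 1.
Total: 1 + 15 + 1 + 1 + 5 + 3 + 1 + 1 = 28.

28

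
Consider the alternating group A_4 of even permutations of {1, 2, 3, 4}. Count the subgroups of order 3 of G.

|G| = 12 and 3 | 12, so subgroups of order 3 are possible by Lagrange.
The subgroups of order 3 are: {e, (1 2 3), (1 3 2)}; {e, (1 2 4), (1 4 2)}; {e, (1 3 4), (1 4 3)}; {e, (2 3 4), (2 4 3)}.
So G has 4 subgroups of order 3.

4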